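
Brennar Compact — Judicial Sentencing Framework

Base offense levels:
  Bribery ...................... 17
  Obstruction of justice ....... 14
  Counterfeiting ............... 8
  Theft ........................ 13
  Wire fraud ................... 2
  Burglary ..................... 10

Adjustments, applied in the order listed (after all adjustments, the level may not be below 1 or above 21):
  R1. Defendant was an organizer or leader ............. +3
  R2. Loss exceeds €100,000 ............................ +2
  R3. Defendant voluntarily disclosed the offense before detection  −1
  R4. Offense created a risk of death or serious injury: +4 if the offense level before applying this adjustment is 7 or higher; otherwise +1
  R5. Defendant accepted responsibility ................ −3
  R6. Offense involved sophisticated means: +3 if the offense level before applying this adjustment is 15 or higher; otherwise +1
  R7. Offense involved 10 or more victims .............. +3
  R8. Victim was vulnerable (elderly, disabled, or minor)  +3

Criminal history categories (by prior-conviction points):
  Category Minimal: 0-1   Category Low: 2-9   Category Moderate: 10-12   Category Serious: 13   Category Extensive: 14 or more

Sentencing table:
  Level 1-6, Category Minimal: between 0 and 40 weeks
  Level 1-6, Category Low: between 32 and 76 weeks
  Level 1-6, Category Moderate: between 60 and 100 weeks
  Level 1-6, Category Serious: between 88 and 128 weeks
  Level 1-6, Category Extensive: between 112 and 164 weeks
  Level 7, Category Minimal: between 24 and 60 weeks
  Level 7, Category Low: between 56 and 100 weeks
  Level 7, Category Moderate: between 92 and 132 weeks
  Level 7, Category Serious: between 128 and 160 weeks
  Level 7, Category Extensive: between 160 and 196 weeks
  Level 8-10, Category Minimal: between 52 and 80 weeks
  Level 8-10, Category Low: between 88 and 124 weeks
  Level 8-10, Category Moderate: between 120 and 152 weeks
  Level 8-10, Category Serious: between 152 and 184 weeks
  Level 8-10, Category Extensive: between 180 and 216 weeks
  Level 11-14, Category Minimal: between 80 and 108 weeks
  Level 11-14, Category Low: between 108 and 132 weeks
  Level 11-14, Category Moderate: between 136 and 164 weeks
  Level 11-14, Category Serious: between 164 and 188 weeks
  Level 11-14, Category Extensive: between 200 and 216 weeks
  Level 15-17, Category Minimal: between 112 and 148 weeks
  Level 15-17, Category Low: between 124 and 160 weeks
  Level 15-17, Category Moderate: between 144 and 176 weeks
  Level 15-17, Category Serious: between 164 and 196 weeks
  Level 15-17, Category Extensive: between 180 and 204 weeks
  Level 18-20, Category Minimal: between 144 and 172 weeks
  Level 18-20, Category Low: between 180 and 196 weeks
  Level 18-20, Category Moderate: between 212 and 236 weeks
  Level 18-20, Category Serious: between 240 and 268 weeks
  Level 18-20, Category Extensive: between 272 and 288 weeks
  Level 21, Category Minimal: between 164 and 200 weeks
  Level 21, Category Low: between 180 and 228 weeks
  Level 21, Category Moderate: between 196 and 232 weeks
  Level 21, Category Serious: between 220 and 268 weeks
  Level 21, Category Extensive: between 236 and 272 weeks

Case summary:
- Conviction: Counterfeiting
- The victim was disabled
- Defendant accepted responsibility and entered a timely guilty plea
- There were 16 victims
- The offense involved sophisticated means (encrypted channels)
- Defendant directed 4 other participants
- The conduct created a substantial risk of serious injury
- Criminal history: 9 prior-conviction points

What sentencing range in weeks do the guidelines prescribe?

Base offense level for counterfeiting: 8.
R1 applies: 8 + 3 = 11.
R3 does not apply.
R4 applies (level before this adjustment is 11 ≥ 7, so +4): 11 + 4 = 15.
R5 applies: 15 − 3 = 12.
R6 applies (level before this adjustment is 12 < 15, so +1): 12 + 1 = 13.
R7 applies: 13 + 3 = 16.
R8 applies: 16 + 3 = 19.
Final offense level: 19.
Criminal history: 9 prior points → Category Low (2-9).
Level 19 falls in the 18-20 band.
Grid: Level 18-20 × Category Low = 180-196 weeks.

180-196 weeks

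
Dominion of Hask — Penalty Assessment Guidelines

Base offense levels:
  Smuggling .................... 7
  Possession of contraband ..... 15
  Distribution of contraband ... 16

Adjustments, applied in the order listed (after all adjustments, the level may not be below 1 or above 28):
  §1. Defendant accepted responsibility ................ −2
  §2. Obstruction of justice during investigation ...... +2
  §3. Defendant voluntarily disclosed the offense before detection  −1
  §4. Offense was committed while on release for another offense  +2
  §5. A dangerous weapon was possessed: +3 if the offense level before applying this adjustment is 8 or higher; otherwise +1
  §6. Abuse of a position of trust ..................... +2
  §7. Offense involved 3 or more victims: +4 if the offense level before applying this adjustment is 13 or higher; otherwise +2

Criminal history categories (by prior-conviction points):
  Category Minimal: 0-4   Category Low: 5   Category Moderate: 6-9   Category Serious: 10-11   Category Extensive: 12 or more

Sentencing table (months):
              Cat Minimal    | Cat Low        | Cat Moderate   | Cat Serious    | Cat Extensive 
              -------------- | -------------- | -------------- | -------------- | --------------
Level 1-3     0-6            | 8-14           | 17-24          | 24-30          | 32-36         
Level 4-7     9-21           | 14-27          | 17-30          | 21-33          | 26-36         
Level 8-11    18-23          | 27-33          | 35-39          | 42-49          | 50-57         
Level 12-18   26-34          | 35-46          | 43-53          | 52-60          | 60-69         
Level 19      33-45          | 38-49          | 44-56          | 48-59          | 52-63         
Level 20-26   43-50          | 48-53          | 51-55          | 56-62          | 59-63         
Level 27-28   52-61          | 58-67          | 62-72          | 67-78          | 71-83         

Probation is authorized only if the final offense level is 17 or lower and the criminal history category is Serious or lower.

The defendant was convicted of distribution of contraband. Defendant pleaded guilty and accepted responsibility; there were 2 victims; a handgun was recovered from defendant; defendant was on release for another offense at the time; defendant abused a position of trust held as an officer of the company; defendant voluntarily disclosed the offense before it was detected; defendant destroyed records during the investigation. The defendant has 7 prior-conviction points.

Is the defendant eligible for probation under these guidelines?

No

Base offense level for distribution of contraband: 16.
§1 applies: 16 − 2 = 14.
§2 applies: 14 + 2 = 16.
§3 applies: 16 − 1 = 15.
§4 applies: 15 + 2 = 17.
§5 applies (level before this adjustment is 17 ≥ 8, so +3): 17 + 3 = 20.
§6 applies: 20 + 2 = 22.
§7 does not apply.
Final offense level: 22.
Criminal history: 7 prior points → Category Moderate (6-9).
Level 22 falls in the 20-26 band.
Grid: Level 20-26 × Category Moderate = 51-55 months.
Probation check: level 22 > 17 and category Moderate ≤ Serious → not eligible.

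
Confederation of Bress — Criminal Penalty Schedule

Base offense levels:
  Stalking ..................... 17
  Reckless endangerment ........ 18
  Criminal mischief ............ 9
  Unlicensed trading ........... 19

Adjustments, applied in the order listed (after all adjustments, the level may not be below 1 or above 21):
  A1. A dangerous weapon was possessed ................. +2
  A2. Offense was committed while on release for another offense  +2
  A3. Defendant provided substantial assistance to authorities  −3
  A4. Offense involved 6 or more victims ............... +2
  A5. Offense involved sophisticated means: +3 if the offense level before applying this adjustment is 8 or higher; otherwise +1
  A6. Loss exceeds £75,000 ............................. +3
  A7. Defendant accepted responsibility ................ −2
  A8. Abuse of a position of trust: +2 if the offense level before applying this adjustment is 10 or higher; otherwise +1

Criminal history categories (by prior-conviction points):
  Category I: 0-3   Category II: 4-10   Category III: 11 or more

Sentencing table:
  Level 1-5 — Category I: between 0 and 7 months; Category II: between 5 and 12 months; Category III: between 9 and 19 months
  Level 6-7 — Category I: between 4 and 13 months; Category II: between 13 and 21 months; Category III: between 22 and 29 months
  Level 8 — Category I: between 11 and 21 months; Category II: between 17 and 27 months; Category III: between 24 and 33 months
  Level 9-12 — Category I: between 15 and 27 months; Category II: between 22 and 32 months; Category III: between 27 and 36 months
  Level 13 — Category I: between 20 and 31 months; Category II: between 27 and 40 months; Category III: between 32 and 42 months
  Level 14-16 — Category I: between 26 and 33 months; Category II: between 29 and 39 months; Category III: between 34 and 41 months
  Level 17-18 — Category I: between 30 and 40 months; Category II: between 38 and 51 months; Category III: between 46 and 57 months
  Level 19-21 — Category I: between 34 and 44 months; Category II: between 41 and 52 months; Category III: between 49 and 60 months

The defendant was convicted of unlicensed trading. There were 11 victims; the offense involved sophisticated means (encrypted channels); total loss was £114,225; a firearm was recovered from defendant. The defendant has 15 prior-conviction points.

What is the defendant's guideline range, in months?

Base offense level for unlicensed trading: 19.
A1 applies: 19 + 2 = 21.
A3 does not apply.
A4 applies: 21 + 2 = 23.
A5 applies (level before this adjustment is 23 ≥ 8, so +3): 23 + 3 = 26.
A6 applies: 26 + 3 = 29.
A8 does not apply.
Level 29 exceeds the maximum of 21; capped at 21.
Final offense level: 21.
Criminal history: 15 prior points → Category III (11+).
Level 21 falls in the 19-21 band.
Grid: Level 19-21 × Category III = 49-60 months.

49-60 months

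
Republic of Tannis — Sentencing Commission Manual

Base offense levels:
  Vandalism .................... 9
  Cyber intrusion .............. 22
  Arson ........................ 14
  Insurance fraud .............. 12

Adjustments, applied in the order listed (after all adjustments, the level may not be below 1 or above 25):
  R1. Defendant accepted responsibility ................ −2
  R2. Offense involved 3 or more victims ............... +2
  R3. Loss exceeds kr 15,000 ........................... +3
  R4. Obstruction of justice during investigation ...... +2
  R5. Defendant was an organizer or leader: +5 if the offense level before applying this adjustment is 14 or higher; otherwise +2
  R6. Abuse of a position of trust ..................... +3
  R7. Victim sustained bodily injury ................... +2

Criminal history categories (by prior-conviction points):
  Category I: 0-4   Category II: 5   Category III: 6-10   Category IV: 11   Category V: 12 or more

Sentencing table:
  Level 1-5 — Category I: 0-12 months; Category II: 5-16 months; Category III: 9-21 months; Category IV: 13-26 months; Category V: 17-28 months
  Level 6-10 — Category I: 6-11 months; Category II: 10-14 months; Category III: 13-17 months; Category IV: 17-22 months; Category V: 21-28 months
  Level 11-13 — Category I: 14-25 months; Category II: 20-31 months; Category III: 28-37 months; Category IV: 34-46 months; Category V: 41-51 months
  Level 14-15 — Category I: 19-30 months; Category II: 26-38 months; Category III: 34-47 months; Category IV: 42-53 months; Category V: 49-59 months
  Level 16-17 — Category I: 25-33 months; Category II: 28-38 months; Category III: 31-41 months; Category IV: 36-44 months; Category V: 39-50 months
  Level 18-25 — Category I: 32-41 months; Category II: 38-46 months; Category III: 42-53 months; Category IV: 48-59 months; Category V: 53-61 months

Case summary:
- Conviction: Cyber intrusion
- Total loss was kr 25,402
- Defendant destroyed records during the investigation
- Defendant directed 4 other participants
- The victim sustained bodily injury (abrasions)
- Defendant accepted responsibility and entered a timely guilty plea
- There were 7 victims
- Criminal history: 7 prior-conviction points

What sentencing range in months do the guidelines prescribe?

42-53 months

Base offense level for cyber intrusion: 22.
R1 applies: 22 − 2 = 20.
R2 applies: 20 + 2 = 22.
R3 applies: 22 + 3 = 25.
R4 applies: 25 + 2 = 27.
R5 applies (level before this adjustment is 27 ≥ 14, so +5): 27 + 5 = 32.
R6 does not apply.
R7 applies: 32 + 2 = 34.
Level 34 exceeds the maximum of 25; capped at 25.
Final offense level: 25.
Criminal history: 7 prior points → Category III (6-10).
Level 25 falls in the 18-25 band.
Grid: Level 18-25 × Category III = 42-53 months.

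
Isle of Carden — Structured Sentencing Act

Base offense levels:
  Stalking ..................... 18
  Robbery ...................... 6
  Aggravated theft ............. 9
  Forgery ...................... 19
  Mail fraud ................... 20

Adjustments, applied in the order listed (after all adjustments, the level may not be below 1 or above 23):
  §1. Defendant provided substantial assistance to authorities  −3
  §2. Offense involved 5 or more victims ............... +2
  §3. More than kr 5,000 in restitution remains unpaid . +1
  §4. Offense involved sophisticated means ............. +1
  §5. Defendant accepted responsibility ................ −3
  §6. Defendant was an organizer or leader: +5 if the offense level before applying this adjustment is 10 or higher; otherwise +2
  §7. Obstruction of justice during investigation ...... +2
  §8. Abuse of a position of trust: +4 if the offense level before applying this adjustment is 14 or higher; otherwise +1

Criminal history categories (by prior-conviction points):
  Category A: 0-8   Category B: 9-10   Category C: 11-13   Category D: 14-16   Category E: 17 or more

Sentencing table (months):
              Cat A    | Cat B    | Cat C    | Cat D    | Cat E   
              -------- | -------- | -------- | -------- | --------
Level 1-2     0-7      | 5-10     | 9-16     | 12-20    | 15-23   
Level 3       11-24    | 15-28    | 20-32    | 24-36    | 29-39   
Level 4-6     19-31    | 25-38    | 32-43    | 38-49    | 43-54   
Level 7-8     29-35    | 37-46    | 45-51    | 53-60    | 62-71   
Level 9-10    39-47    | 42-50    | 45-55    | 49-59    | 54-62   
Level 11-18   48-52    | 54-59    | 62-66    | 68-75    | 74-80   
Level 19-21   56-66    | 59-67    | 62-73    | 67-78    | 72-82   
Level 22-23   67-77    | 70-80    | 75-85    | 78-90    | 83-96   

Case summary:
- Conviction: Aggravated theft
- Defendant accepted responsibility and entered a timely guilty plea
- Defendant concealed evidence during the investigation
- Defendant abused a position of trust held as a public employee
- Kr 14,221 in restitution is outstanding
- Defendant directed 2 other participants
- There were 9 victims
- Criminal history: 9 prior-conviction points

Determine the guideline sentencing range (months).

Base offense level for aggravated theft: 9.
§1 does not apply.
§2 applies: 9 + 2 = 11.
§3 applies: 11 + 1 = 12.
§5 applies: 12 − 3 = 9.
§6 applies (level before this adjustment is 9 < 10, so +2): 9 + 2 = 11.
§7 applies: 11 + 2 = 13.
§8 applies (level before this adjustment is 13 < 14, so +1): 13 + 1 = 14.
Final offense level: 14.
Criminal history: 9 prior points → Category B (9-10).
Level 14 falls in the 11-18 band.
Grid: Level 11-18 × Category B = 54-59 months.

54-59 months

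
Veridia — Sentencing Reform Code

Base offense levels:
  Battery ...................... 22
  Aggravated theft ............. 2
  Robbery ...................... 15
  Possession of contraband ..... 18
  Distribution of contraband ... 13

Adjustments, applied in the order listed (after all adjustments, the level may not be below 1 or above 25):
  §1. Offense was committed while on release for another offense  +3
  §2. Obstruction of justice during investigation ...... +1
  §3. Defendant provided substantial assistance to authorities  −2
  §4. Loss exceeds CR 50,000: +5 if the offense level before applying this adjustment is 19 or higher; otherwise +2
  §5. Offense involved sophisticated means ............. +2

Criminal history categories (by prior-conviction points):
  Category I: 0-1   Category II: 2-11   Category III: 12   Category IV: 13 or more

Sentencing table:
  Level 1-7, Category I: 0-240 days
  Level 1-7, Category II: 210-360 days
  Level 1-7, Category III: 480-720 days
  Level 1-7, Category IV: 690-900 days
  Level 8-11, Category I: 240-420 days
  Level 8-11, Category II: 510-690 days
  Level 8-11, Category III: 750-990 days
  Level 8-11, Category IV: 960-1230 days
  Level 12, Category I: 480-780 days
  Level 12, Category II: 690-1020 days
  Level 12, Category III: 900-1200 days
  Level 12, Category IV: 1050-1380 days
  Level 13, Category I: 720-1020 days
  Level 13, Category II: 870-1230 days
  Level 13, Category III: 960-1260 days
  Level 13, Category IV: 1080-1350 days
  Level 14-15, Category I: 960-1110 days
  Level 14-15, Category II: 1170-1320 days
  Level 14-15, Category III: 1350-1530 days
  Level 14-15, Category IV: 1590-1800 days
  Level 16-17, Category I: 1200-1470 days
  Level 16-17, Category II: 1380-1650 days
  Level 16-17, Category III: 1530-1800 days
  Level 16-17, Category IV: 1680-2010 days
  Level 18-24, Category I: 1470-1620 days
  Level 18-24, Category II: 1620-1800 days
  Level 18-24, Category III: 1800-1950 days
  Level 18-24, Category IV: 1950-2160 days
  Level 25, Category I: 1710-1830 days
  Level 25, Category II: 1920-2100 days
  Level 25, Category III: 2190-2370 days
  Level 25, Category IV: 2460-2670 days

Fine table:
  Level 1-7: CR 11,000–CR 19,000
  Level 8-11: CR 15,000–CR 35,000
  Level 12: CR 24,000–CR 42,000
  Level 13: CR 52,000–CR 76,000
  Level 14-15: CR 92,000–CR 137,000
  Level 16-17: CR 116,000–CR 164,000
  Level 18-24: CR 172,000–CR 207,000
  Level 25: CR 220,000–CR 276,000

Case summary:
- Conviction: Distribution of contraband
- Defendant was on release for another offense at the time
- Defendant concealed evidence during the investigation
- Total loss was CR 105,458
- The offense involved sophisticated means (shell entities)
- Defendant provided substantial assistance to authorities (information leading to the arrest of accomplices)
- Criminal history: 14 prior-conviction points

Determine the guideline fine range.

Base offense level for distribution of contraband: 13.
§1 applies: 13 + 3 = 16.
§2 applies: 16 + 1 = 17.
§3 applies: 17 − 2 = 15.
§4 applies (level before this adjustment is 15 < 19, so +2): 15 + 2 = 17.
§5 applies: 17 + 2 = 19.
Final offense level: 19.
Level 19 falls in the 18-24 band.
Fine table: Level 18-24 → CR 172,000–CR 207,000.

CR 172,000–CR 207,000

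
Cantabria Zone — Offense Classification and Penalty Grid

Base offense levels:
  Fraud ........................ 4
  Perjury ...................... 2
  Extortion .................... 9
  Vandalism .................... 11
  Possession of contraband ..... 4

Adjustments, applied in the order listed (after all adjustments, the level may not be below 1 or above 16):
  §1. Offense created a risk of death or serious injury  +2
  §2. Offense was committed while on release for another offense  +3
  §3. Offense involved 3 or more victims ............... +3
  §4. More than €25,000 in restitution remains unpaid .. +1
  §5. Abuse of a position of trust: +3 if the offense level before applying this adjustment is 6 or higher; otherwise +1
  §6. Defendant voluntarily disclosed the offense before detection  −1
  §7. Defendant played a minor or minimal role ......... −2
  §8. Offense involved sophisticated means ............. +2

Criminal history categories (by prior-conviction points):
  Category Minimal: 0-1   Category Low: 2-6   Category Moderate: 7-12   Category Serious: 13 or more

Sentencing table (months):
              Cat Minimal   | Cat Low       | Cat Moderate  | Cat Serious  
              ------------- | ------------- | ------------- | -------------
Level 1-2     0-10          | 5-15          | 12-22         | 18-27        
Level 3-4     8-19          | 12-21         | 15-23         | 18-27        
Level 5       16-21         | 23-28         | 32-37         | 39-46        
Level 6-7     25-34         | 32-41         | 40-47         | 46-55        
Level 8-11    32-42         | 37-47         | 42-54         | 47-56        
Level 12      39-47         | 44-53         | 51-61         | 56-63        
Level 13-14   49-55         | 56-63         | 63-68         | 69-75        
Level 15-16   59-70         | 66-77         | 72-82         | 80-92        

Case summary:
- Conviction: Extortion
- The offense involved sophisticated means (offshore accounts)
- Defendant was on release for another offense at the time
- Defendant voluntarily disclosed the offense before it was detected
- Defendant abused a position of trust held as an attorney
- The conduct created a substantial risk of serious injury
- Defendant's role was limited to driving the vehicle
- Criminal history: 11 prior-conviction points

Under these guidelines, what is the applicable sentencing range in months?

Base offense level for extortion: 9.
§1 applies: 9 + 2 = 11.
§2 applies: 11 + 3 = 14.
§3 does not apply.
§4 does not apply.
§5 applies (level before this adjustment is 14 ≥ 6, so +3): 14 + 3 = 17.
§6 applies: 17 − 1 = 16.
§7 applies: 16 − 2 = 14.
§8 applies: 14 + 2 = 16.
Final offense level: 16.
Criminal history: 11 prior points → Category Moderate (7-12).
Level 16 falls in the 15-16 band.
Grid: Level 15-16 × Category Moderate = 72-82 months.

72-82 months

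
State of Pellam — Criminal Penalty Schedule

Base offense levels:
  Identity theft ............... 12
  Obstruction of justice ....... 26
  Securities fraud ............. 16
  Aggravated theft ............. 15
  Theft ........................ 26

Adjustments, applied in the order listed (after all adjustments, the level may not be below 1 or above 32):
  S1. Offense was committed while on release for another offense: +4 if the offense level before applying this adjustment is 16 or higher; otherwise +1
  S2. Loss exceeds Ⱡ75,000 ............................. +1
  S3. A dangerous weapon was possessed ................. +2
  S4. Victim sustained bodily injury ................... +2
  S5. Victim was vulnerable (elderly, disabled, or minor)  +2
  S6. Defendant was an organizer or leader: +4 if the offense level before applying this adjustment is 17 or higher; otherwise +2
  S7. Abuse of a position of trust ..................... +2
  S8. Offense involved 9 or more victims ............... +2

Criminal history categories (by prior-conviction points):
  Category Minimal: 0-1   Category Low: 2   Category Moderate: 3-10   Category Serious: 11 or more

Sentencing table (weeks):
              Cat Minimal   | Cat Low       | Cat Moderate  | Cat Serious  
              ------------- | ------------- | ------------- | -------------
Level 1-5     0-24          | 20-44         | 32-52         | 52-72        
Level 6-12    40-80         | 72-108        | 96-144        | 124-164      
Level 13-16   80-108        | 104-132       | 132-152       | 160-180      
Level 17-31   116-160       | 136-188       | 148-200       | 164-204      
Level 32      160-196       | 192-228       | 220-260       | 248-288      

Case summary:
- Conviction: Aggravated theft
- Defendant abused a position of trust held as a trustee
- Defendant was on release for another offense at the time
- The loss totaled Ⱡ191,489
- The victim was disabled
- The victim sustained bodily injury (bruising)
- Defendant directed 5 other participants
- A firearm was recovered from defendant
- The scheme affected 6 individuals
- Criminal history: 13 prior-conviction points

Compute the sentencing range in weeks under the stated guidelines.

Base offense level for aggravated theft: 15.
S1 applies (level before this adjustment is 15 < 16, so +1): 15 + 1 = 16.
S2 applies: 16 + 1 = 17.
S3 applies: 17 + 2 = 19.
S4 applies: 19 + 2 = 21.
S5 applies: 21 + 2 = 23.
S6 applies (level before this adjustment is 23 ≥ 17, so +4): 23 + 4 = 27.
S7 applies: 27 + 2 = 29.
S8 does not apply.
Final offense level: 29.
Criminal history: 13 prior points → Category Serious (11+).
Level 29 falls in the 17-31 band.
Grid: Level 17-31 × Category Serious = 164-204 weeks.

164-204 weeks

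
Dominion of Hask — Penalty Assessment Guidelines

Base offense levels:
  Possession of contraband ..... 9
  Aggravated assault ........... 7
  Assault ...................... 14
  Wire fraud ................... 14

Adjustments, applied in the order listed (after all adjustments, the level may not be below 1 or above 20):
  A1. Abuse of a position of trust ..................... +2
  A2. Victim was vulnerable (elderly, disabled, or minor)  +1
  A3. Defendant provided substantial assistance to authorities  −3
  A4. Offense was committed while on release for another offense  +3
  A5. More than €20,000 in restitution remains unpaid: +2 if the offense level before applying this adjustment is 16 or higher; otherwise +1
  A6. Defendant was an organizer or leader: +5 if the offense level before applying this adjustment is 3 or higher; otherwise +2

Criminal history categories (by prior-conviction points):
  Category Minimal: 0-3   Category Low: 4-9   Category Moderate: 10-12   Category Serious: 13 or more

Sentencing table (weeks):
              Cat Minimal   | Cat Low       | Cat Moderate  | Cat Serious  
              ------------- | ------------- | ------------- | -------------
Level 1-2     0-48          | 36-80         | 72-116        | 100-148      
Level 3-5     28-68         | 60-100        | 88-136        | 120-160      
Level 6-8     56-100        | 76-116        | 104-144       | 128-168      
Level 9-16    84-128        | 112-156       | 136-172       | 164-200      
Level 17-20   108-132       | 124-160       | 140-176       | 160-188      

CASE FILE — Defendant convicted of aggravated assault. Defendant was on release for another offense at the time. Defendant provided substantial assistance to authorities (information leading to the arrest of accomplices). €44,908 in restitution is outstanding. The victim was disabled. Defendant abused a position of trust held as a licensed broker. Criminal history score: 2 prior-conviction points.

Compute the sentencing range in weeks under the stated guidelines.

Base offense level for aggravated assault: 7.
A1 applies: 7 + 2 = 9.
A2 applies: 9 + 1 = 10.
A3 applies: 10 − 3 = 7.
A4 applies: 7 + 3 = 10.
A5 applies (level before this adjustment is 10 < 16, so +1): 10 + 1 = 11.
Final offense level: 11.
Criminal history: 2 prior points → Category Minimal (0-3).
Level 11 falls in the 9-16 band.
Grid: Level 9-16 × Category Minimal = 84-128 weeks.

84-128 weeks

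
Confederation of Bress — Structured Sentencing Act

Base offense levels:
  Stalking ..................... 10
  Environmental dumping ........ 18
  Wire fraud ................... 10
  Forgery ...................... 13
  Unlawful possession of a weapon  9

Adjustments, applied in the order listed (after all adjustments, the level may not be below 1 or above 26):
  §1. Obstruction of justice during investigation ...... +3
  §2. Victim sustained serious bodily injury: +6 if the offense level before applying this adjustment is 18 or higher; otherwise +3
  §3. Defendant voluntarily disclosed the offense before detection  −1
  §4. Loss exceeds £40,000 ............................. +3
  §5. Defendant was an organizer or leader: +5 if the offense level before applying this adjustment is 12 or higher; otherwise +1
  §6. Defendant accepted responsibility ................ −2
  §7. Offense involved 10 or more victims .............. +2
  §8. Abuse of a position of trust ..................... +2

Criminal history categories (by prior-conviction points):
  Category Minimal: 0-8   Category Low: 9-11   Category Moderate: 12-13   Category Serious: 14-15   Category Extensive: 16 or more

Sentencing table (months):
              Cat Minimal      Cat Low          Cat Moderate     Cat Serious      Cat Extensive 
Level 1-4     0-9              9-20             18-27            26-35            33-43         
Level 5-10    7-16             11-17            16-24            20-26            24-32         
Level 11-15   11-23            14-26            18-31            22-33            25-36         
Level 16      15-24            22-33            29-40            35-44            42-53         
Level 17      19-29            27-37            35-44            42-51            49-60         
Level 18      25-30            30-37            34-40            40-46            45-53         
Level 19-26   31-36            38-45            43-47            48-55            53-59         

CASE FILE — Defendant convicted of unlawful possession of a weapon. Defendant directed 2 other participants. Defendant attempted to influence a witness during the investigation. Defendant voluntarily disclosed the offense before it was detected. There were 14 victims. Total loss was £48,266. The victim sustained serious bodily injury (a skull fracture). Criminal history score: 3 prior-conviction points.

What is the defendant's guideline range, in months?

Base offense level for unlawful possession of a weapon: 9.
§1 applies: 9 + 3 = 12.
§2 applies (level before this adjustment is 12 < 18, so +3): 12 + 3 = 15.
§3 applies: 15 − 1 = 14.
§4 applies: 14 + 3 = 17.
§5 applies (level before this adjustment is 17 ≥ 12, so +5): 17 + 5 = 22.
§6 does not apply.
§7 applies: 22 + 2 = 24.
Final offense level: 24.
Criminal history: 3 prior points → Category Minimal (0-8).
Level 24 falls in the 19-26 band.
Grid: Level 19-26 × Category Minimal = 31-36 months.

31-36 months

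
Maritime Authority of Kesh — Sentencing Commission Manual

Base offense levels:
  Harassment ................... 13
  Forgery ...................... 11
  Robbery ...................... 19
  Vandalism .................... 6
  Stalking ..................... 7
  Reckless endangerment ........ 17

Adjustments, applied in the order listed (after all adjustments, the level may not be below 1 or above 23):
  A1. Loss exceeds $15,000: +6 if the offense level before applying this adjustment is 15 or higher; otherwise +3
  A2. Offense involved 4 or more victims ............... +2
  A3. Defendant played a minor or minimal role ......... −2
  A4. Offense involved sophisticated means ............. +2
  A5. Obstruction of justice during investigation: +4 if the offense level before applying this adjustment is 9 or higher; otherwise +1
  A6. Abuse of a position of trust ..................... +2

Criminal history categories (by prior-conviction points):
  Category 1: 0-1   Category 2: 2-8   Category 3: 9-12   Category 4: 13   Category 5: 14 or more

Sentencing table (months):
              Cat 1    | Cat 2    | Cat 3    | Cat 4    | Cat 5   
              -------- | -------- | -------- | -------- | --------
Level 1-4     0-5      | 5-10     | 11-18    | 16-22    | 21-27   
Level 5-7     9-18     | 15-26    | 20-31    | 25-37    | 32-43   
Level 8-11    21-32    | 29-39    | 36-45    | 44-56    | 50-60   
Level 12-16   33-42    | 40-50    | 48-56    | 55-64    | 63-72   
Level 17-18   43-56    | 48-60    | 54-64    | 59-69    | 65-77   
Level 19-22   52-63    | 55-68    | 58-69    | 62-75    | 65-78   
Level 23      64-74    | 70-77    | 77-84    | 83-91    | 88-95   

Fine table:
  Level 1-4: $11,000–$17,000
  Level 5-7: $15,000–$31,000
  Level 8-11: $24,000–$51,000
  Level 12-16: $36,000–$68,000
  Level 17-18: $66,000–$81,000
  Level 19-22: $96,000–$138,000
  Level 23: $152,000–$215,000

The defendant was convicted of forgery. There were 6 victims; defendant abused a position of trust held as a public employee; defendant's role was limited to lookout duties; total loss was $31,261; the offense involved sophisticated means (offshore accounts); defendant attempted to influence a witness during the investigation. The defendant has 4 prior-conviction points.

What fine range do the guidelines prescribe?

Base offense level for forgery: 11.
A1 applies (level before this adjustment is 11 < 15, so +3): 11 + 3 = 14.
A2 applies: 14 + 2 = 16.
A3 applies: 16 − 2 = 14.
A4 applies: 14 + 2 = 16.
A5 applies (level before this adjustment is 16 ≥ 9, so +4): 16 + 4 = 20.
A6 applies: 20 + 2 = 22.
Final offense level: 22.
Level 22 falls in the 19-22 band.
Fine table: Level 19-22 → $96,000–$138,000.

$96,000–$138,000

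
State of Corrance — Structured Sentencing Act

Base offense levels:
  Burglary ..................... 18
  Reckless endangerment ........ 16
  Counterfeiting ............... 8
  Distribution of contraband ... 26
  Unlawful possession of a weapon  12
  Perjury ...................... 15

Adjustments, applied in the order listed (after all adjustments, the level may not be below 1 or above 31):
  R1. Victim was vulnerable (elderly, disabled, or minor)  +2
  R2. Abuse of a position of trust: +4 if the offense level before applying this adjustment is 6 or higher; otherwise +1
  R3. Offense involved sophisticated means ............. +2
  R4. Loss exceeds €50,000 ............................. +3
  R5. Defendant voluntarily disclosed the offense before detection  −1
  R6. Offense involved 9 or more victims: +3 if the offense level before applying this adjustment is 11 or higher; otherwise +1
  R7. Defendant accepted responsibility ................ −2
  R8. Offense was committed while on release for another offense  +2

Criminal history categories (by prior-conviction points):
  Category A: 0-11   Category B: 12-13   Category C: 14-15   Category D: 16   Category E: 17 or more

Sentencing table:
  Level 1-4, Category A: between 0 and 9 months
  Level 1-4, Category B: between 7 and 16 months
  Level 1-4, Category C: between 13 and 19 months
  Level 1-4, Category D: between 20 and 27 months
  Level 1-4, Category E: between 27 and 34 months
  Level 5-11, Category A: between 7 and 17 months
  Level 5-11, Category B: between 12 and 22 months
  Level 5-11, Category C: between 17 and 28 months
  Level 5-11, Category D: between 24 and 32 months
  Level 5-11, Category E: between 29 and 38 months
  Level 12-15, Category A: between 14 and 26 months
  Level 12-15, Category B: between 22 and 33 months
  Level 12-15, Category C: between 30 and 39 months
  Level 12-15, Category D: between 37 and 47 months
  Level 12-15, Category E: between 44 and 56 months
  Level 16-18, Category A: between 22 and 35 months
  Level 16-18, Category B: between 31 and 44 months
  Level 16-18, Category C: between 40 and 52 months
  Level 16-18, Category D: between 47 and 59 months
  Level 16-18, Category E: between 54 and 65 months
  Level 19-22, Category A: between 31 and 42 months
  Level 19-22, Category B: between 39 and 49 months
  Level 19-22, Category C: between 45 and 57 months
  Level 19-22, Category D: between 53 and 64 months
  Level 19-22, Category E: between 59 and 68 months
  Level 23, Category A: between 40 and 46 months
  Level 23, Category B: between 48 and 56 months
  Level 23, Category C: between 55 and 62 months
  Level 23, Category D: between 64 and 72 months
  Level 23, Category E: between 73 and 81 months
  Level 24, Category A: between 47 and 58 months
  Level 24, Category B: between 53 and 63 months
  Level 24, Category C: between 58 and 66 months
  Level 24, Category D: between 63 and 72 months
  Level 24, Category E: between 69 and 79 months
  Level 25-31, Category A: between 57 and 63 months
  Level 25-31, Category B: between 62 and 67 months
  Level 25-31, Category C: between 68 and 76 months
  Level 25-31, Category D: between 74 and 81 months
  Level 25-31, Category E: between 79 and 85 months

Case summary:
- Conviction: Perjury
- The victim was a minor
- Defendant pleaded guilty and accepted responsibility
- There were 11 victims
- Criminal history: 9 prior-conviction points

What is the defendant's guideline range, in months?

22-35 months

Base offense level for perjury: 15.
R1 applies: 15 + 2 = 17.
R3 does not apply.
R4 does not apply.
R6 applies (level before this adjustment is 17 ≥ 11, so +3): 17 + 3 = 20.
R7 applies: 20 − 2 = 18.
Final offense level: 18.
Criminal history: 9 prior points → Category A (0-11).
Level 18 falls in the 16-18 band.
Grid: Level 16-18 × Category A = 22-35 months.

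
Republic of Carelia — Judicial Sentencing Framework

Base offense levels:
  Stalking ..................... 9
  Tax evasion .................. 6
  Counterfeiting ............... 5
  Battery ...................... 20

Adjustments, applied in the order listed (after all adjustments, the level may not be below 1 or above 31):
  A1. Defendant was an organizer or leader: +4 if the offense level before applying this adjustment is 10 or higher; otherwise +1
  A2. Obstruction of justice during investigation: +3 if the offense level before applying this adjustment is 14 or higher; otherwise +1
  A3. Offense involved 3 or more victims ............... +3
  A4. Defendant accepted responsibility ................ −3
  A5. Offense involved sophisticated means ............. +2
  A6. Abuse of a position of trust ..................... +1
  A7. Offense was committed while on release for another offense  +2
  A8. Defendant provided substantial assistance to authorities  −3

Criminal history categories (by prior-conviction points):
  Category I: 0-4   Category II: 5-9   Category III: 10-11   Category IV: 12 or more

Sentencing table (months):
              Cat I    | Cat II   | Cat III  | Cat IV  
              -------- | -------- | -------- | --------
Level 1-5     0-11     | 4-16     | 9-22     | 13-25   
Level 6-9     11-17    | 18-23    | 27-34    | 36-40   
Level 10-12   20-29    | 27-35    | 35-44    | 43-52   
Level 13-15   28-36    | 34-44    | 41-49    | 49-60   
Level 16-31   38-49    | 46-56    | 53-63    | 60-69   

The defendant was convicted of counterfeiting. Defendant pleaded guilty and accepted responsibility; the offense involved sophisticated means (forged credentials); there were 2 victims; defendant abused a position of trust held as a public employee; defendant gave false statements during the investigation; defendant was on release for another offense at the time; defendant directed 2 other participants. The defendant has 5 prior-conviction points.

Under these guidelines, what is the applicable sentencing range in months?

18-23 months

Base offense level for counterfeiting: 5.
A1 applies (level before this adjustment is 5 < 10, so +1): 5 + 1 = 6.
A2 applies (level before this adjustment is 6 < 14, so +1): 6 + 1 = 7.
A3 does not apply.
A4 applies: 7 − 3 = 4.
A5 applies: 4 + 2 = 6.
A6 applies: 6 + 1 = 7.
A7 applies: 7 + 2 = 9.
Final offense level: 9.
Criminal history: 5 prior points → Category II (5-9).
Level 9 falls in the 6-9 band.
Grid: Level 6-9 × Category II = 18-23 months.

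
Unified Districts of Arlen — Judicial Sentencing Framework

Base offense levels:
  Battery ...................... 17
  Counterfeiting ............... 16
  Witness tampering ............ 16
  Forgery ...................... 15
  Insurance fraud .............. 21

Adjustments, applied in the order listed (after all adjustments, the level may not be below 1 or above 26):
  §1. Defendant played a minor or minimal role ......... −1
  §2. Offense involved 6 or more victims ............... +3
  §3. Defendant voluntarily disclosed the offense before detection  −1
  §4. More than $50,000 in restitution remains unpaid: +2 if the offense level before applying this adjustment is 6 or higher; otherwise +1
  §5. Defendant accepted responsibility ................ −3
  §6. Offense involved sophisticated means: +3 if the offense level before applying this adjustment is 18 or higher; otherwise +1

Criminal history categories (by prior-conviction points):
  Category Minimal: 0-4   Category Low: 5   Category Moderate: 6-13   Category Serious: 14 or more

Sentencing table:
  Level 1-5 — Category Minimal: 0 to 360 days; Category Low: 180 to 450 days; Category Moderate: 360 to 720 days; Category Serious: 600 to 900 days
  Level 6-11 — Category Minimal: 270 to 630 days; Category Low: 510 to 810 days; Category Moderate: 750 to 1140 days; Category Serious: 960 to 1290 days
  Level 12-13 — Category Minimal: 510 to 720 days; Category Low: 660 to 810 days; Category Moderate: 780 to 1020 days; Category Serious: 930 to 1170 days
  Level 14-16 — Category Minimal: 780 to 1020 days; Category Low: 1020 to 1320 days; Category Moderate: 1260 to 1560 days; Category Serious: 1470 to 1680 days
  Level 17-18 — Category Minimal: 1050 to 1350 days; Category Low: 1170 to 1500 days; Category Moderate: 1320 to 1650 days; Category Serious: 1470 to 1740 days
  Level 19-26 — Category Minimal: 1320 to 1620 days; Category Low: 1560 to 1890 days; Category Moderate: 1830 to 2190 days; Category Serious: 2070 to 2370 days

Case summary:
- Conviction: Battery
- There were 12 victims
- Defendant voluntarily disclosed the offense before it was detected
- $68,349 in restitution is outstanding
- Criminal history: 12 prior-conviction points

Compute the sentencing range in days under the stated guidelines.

1830-2190 days

Base offense level for battery: 17.
§1 does not apply.
§2 applies: 17 + 3 = 20.
§3 applies: 20 − 1 = 19.
§4 applies (level before this adjustment is 19 ≥ 6, so +2): 19 + 2 = 21.
§6 does not apply.
Final offense level: 21.
Criminal history: 12 prior points → Category Moderate (6-13).
Level 21 falls in the 19-26 band.
Grid: Level 19-26 × Category Moderate = 1830-2190 days.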